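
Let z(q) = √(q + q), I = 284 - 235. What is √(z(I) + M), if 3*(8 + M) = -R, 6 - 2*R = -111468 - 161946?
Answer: √(-45578 + 7*√2) ≈ 213.47*I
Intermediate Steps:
I = 49
R = 136710 (R = 3 - (-111468 - 161946)/2 = 3 - ½*(-273414) = 3 + 136707 = 136710)
z(q) = √2*√q (z(q) = √(2*q) = √2*√q)
M = -45578 (M = -8 + (-1*136710)/3 = -8 + (⅓)*(-136710) = -8 - 45570 = -45578)
√(z(I) + M) = √(√2*√49 - 45578) = √(√2*7 - 45578) = √(7*√2 - 45578) = √(-45578 + 7*√2)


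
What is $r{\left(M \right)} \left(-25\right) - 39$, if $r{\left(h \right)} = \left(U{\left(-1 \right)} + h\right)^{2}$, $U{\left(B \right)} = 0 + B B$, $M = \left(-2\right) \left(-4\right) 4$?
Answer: $-27264$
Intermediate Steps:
$M = 32$ ($M = 8 \cdot 4 = 32$)
$U{\left(B \right)} = B^{2}$ ($U{\left(B \right)} = 0 + B^{2} = B^{2}$)
$r{\left(h \right)} = \left(1 + h\right)^{2}$ ($r{\left(h \right)} = \left(\left(-1\right)^{2} + h\right)^{2} = \left(1 + h\right)^{2}$)
$r{\left(M \right)} \left(-25\right) - 39 = \left(1 + 32\right)^{2} \left(-25\right) - 39 = 33^{2} \left(-25\right) - 39 = 1089 \left(-25\right) - 39 = -27225 - 39 = -27264$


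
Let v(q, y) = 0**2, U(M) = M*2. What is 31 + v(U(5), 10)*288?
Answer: 31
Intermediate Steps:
U(M) = 2*M
v(q, y) = 0
31 + v(U(5), 10)*288 = 31 + 0*288 = 31 + 0 = 31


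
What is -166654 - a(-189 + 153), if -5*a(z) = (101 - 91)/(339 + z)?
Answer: -50496160/303 ≈ -1.6665e+5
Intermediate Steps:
a(z) = -2/(339 + z) (a(z) = -(101 - 91)/(5*(339 + z)) = -2/(339 + z))
-166654 - a(-189 + 153) = -166654 - (-2)/(339 + (-189 + 153)) = -166654 - (-2)/(339 - 36) = -166654 - (-2)/303 = -166654 - 1*(-2/303) = -166654 + 2/303 = -50496160/303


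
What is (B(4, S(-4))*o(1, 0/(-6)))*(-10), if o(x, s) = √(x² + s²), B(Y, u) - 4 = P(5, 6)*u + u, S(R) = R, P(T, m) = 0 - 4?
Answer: -160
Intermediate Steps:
P(T, m) = -4
B(Y, u) = 4 - 3*u (B(Y, u) = 4 + (-4*u + u) = 4 - 3*u)
o(x, s) = √(s² + x²)
(B(4, S(-4))*o(1, 0/(-6)))*(-10) = ((4 - 3*(-4))*√((0/(-6))² + 1²))*(-10) = ((4 + 12)*√((0*(-⅙))² + 1))*(-10) = (16*√(0² + 1))*(-10) = (16*√(0 + 1))*(-10) = (16*√1)*(-10) = (16*1)*(-10) = 16*(-10) = -160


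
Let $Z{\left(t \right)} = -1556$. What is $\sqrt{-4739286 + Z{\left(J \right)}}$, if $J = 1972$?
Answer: $i \sqrt{4740842} \approx 2177.3 i$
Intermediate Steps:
$\sqrt{-4739286 + Z{\left(J \right)}} = \sqrt{-4739286 - 1556} = \sqrt{-4740842} = i \sqrt{4740842}$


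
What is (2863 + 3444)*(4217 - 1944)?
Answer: 14335811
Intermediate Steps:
(2863 + 3444)*(4217 - 1944) = 6307*2273 = 14335811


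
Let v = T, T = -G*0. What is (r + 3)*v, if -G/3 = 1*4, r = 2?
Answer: 0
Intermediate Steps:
G = -12 (G = -3*4 = -12)
T = 0 (T = -1*(-12)*0 = 12*0 = 0)
v = 0
(r + 3)*v = (2 + 3)*0 = 5*0 = 0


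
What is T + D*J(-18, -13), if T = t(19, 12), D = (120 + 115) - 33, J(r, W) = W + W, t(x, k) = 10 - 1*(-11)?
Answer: -5231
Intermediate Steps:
t(x, k) = 21 (t(x, k) = 10 + 11 = 21)
J(r, W) = 2*W
D = 202 (D = 235 - 33 = 202)
T = 21
T + D*J(-18, -13) = 21 + 202*(2*(-13)) = 21 + 202*(-26) = 21 - 5252 = -5231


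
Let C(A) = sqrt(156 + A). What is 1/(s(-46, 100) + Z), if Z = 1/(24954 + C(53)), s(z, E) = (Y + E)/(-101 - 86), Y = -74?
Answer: -3026704055408/420703871405 + 34969*sqrt(209)/420703871405 ≈ -7.1944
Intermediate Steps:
s(z, E) = 74/187 - E/187 (s(z, E) = (-74 + E)/(-101 - 86) = (-74 + E)/(-187) = (-74 + E)*(-1/187) = 74/187 - E/187)
Z = 1/(24954 + sqrt(209)) (Z = 1/(24954 + sqrt(156 + 53)) = 1/(24954 + sqrt(209)) ≈ 4.0051e-5)
1/(s(-46, 100) + Z) = 1/((74/187 - 1/187*100) + (24954/622701907 - sqrt(209)/622701907)) = 1/((74/187 - 100/187) + (24954/622701907 - sqrt(209)/622701907)) = 1/(-26/187 + (24954/622701907 - sqrt(209)/622701907)) = 1/(-16185583184/116445256609 - sqrt(209)/622701907)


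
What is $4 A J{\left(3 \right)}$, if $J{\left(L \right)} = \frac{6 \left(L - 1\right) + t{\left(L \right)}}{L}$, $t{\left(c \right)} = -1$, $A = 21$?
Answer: $308$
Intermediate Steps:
$J{\left(L \right)} = \frac{-7 + 6 L}{L}$ ($J{\left(L \right)} = \frac{6 \left(L - 1\right) - 1}{L} = \frac{6 \left(-1 + L\right) - 1}{L} = \frac{\left(-6 + 6 L\right) - 1}{L} = \frac{-7 + 6 L}{L}$)
$4 A J{\left(3 \right)} = 4 \cdot 21 \left(6 - \frac{7}{3}\right) = 84 \left(6 - \frac{7}{3}\right) = 84 \cdot \frac{11}{3} = 308$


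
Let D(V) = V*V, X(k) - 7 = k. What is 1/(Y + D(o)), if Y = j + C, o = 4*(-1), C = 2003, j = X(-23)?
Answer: 1/2003 ≈ 0.00049925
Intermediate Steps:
X(k) = 7 + k
j = -16 (j = 7 - 23 = -16)
o = -4
D(V) = V²
Y = 1987 (Y = -16 + 2003 = 1987)
1/(Y + D(o)) = 1/(1987 + (-4)²) = 1/(1987 + 16) = 1/2003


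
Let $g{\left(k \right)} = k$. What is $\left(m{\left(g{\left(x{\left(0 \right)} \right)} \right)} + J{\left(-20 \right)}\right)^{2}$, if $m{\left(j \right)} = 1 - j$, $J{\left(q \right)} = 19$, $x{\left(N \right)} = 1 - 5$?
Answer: $576$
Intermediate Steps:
$x{\left(N \right)} = -4$
$\left(m{\left(g{\left(x{\left(0 \right)} \right)} \right)} + J{\left(-20 \right)}\right)^{2} = \left(\left(1 - -4\right) + 19\right)^{2} = \left(\left(1 + 4\right) + 19\right)^{2} = \left(5 + 19\right)^{2} = 24^{2} = 576$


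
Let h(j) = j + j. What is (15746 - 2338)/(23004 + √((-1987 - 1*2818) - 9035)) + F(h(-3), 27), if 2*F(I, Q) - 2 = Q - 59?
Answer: (-15*√865 + 82913*I)/(√865 - 5751*I) ≈ -14.417 - 0.0029807*I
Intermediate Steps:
h(j) = 2*j
F(I, Q) = -57/2 + Q/2 (F(I, Q) = 1 + (Q - 59)/2 = 1 + (-59 + Q)/2 = 1 + (-59/2 + Q/2) = -57/2 + Q/2)
(15746 - 2338)/(23004 + √((-1987 - 1*2818) - 9035)) + F(h(-3), 27) = (15746 - 2338)/(23004 + √((-1987 - 1*2818) - 9035)) + (-57/2 + (½)*27) = 13408/(23004 + √((-1987 - 2818) - 9035)) + (-57/2 + 27/2) = 13408/(23004 + √(-4805 - 9035)) - 15 = 13408/(23004 + √(-13840)) - 15 = 13408/(23004 + 4*I*√865) - 15 = -15 + 13408/(23004 + 4*I*√865)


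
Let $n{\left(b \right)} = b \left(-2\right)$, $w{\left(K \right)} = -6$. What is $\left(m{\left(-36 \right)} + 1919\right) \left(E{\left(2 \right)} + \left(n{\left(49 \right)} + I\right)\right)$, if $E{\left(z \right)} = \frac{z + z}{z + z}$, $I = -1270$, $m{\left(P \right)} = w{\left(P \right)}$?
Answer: $-2615071$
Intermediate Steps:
$m{\left(P \right)} = -6$
$n{\left(b \right)} = - 2 b$
$E{\left(z \right)} = 1$ ($E{\left(z \right)} = \frac{2 z}{2 z} = 2 z \frac{1}{2 z} = 1$)
$\left(m{\left(-36 \right)} + 1919\right) \left(E{\left(2 \right)} + \left(n{\left(49 \right)} + I\right)\right) = \left(-6 + 1919\right) \left(1 - 1368\right) = 1913 \left(1 - 1368\right) = 1913 \left(-1367\right) = -2615071$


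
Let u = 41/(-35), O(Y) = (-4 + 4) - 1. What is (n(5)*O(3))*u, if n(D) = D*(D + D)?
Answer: 410/7 ≈ 58.571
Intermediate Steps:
O(Y) = -1 (O(Y) = 0 - 1 = -1)
u = -41/35 (u = 41*(-1/35) = -41/35 ≈ -1.1714)
n(D) = 2*D**2 (n(D) = D*(2*D) = 2*D**2)
(n(5)*O(3))*u = ((2*5**2)*(-1))*(-41/35) = ((2*25)*(-1))*(-41/35) = (50*(-1))*(-41/35) = -50*(-41/35) = 410/7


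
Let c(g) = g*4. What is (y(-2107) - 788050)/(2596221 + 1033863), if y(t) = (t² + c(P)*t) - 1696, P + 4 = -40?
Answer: 4020535/3630084 ≈ 1.1076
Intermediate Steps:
P = -44 (P = -4 - 40 = -44)
c(g) = 4*g
y(t) = -1696 + t² - 176*t (y(t) = (t² + (4*(-44))*t) - 1696 = (t² - 176*t) - 1696 = -1696 + t² - 176*t)
(y(-2107) - 788050)/(2596221 + 1033863) = ((-1696 + (-2107)² - 176*(-2107)) - 788050)/(2596221 + 1033863) = ((-1696 + 4439449 + 370832) - 788050)/3630084 = (4808585 - 788050)*(1/3630084) = 4020535*(1/3630084) = 4020535/3630084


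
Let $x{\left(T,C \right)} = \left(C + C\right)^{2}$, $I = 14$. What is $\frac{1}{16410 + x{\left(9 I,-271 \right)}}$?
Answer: $\frac{1}{310174} \approx 3.224 \cdot 10^{-6}$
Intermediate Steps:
$x{\left(T,C \right)} = 4 C^{2}$ ($x{\left(T,C \right)} = \left(2 C\right)^{2} = 4 C^{2}$)
$\frac{1}{16410 + x{\left(9 I,-271 \right)}} = \frac{1}{16410 + 4 \left(-271\right)^{2}} = \frac{1}{16410 + 4 \cdot 73441} = \frac{1}{16410 + 293764} = \frac{1}{310174}$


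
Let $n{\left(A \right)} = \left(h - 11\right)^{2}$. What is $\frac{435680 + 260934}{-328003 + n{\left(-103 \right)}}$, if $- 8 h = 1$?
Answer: $- \frac{44583296}{20984271} \approx -2.1246$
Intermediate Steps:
$h = - \frac{1}{8}$ ($h = \left(- \frac{1}{8}\right) 1 = - \frac{1}{8} \approx -0.125$)
$n{\left(A \right)} = \frac{7921}{64}$ ($n{\left(A \right)} = \left(- \frac{1}{8} - 11\right)^{2} = \left(- \frac{89}{8}\right)^{2} = \frac{7921}{64}$)
$\frac{435680 + 260934}{-328003 + n{\left(-103 \right)}} = \frac{435680 + 260934}{-328003 + \frac{7921}{64}} = \frac{696614}{- \frac{20984271}{64}} = 696614 \left(- \frac{64}{20984271}\right) = - \frac{44583296}{20984271}$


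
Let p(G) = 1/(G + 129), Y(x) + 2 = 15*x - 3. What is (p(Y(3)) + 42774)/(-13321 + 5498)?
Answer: -7228807/1322087 ≈ -5.4677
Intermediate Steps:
Y(x) = -5 + 15*x (Y(x) = -2 + (15*x - 3) = -2 + (-3 + 15*x) = -5 + 15*x)
p(G) = 1/(129 + G)
(p(Y(3)) + 42774)/(-13321 + 5498) = (1/(129 + (-5 + 15*3)) + 42774)/(-13321 + 5498) = (1/(129 + (-5 + 45)) + 42774)/(-7823) = (1/(129 + 40) + 42774)*(-1/7823) = (1/169 + 42774)*(-1/7823) = (7228807/169)*(-1/7823) = -7228807/1322087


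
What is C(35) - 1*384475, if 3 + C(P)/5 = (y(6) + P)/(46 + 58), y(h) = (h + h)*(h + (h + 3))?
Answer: -39985885/104 ≈ -3.8448e+5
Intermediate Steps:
y(h) = 2*h*(3 + 2*h) (y(h) = (2*h)*(h + (3 + h)) = (2*h)*(3 + 2*h) = 2*h*(3 + 2*h))
C(P) = -165/26 + 5*P/104 (C(P) = -15 + 5*((2*6*(3 + 2*6) + P)/(46 + 58)) = -15 + 5*((2*6*(3 + 12) + P)/104) = -15 + 5*((2*6*15 + P)*(1/104)) = -15 + 5*((180 + P)*(1/104)) = -15 + 5*(45/26 + P/104) = -15 + (225/26 + 5*P/104) = -165/26 + 5*P/104)
C(35) - 1*384475 = (-165/26 + (5/104)*35) - 1*384475 = (-165/26 + 175/104) - 384475 = -485/104 - 384475 = -39985885/104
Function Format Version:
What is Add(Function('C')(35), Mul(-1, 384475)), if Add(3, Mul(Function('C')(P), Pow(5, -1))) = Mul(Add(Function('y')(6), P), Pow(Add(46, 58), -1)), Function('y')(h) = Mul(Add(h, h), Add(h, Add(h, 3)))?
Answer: Rational(-39985885, 104) ≈ -3.8448e+5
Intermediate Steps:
Function('y')(h) = Mul(2, h, Add(3, Mul(2, h))) (Function('y')(h) = Mul(Mul(2, h), Add(h, Add(3, h))) = Mul(Mul(2, h), Add(3, Mul(2, h))) = Mul(2, h, Add(3, Mul(2, h))))
Function('C')(P) = Add(Rational(-165, 26), Mul(Rational(5, 104), P)) (Function('C')(P) = Add(-15, Mul(5, Mul(Add(Mul(2, 6, Add(3, Mul(2, 6))), P), Pow(Add(46, 58), -1)))) = Add(-15, Mul(5, Mul(Add(Mul(2, 6, Add(3, 12)), P), Pow(104, -1)))) = Add(-15, Mul(5, Mul(Add(Mul(2, 6, 15), P), Rational(1, 104)))) = Add(-15, Mul(5, Mul(Add(180, P), Rational(1, 104)))) = Add(-15, Mul(5, Add(Rational(45, 26), Mul(Rational(1, 104), P)))) = Add(-15, Add(Rational(225, 26), Mul(Rational(5, 104), P))) = Add(Rational(-165, 26), Mul(Rational(5, 104), P)))
Add(Function('C')(35), Mul(-1, 384475)) = Add(Add(Rational(-165, 26), Mul(Rational(5, 104), 35)), Mul(-1, 384475)) = Add(Add(Rational(-165, 26), Rational(175, 104)), -384475) = Add(Rational(-485, 104), -384475) = Rational(-39985885, 104)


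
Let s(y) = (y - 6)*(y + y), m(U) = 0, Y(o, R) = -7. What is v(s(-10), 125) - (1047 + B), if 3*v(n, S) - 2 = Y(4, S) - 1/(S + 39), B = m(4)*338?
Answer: -515945/492 ≈ -1048.7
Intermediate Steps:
s(y) = 2*y*(-6 + y) (s(y) = (-6 + y)*(2*y) = 2*y*(-6 + y))
B = 0 (B = 0*338 = 0)
v(n, S) = -5/3 - 1/(3*(39 + S)) (v(n, S) = ⅔ + (-7 - 1/(S + 39))/3 = ⅔ + (-7 - 1/(39 + S))/3 = ⅔ + (-7/3 - 1/(3*(39 + S))) = -5/3 - 1/(3*(39 + S)))
v(s(-10), 125) - (1047 + B) = (-196 - 5*125)/(3*(39 + 125)) - (1047 + 0) = (⅓)*(-196 - 625)/164 - 1*1047 = (⅓)*(1/164)*(-821) - 1047 = -821/492 - 1047 = -515945/492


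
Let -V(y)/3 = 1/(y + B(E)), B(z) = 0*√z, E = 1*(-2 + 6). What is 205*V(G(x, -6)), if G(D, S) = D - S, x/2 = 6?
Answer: -205/6 ≈ -34.167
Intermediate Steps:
x = 12 (x = 2*6 = 12)
E = 4 (E = 1*4 = 4)
B(z) = 0
V(y) = -3/y (V(y) = -3/(y + 0) = -3/y)
205*V(G(x, -6)) = 205*(-3/(12 - 1*(-6))) = 205*(-3/(12 + 6)) = 205*(-3/18) = 205*(-3*1/18) = 205*(-⅙) = -205/6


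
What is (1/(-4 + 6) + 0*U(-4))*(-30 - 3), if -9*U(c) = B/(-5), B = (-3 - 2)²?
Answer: -33/2 ≈ -16.500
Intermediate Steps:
B = 25 (B = (-5)² = 25)
U(c) = 5/9 (U(c) = -25/(9*(-5)) = -25*(-1)/(9*5) = -⅑*(-5) = 5/9)
(1/(-4 + 6) + 0*U(-4))*(-30 - 3) = (1/(-4 + 6) + 0*(5/9))*(-30 - 3) = (1/2 + 0)*(-33) = (½ + 0)*(-33) = (½)*(-33) = -33/2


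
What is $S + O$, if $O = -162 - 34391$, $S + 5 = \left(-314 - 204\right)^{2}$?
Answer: $233766$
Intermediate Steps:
$S = 268319$ ($S = -5 + \left(-314 - 204\right)^{2} = -5 + \left(-518\right)^{2} = -5 + 268324 = 268319$)
$O = -34553$ ($O = -162 - 34391 = -34553$)
$S + O = 268319 - 34553 = 233766$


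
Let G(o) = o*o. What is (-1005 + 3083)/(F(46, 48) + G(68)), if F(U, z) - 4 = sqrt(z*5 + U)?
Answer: 369884/823773 - 1039*sqrt(286)/10709049 ≈ 0.44737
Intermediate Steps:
F(U, z) = 4 + sqrt(U + 5*z) (F(U, z) = 4 + sqrt(z*5 + U) = 4 + sqrt(5*z + U) = 4 + sqrt(U + 5*z))
G(o) = o**2
(-1005 + 3083)/(F(46, 48) + G(68)) = (-1005 + 3083)/((4 + sqrt(46 + 5*48)) + 68**2) = 2078/((4 + sqrt(46 + 240)) + 4624) = 2078/((4 + sqrt(286)) + 4624) = 2078/(4628 + sqrt(286))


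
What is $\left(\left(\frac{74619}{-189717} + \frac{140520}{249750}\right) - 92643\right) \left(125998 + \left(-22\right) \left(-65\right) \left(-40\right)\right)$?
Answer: $- \frac{3355497082312966652}{526464675} \approx -6.3736 \cdot 10^{9}$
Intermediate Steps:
$\left(\left(\frac{74619}{-189717} + \frac{140520}{249750}\right) - 92643\right) \left(125998 + \left(-22\right) \left(-65\right) \left(-40\right)\right) = \left(\left(74619 \left(- \frac{1}{189717}\right) + 140520 \cdot \frac{1}{249750}\right) - 92643\right) \left(125998 + 1430 \left(-40\right)\right) = \left(\left(- \frac{24873}{63239} + \frac{4684}{8325}\right) - 92643\right) \left(125998 - 57200\right) = \left(\frac{89143751}{526464675} - 92643\right) 68798 = \left(- \frac{48773177742274}{526464675}\right) 68798 = - \frac{3355497082312966652}{526464675}$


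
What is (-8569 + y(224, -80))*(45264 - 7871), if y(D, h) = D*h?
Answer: -990503177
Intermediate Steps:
(-8569 + y(224, -80))*(45264 - 7871) = (-8569 + 224*(-80))*(45264 - 7871) = (-8569 - 17920)*37393 = -26489*37393 = -990503177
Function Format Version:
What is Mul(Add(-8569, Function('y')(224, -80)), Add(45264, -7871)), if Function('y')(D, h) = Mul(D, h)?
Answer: -990503177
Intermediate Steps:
Mul(Add(-8569, Function('y')(224, -80)), Add(45264, -7871)) = Mul(Add(-8569, Mul(224, -80)), Add(45264, -7871)) = Mul(Add(-8569, -17920), 37393) = Mul(-26489, 37393) = -990503177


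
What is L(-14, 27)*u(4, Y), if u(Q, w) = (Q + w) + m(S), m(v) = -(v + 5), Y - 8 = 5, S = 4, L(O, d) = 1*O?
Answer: -112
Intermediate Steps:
L(O, d) = O
Y = 13 (Y = 8 + 5 = 13)
m(v) = -5 - v (m(v) = -(5 + v) = -5 - v)
u(Q, w) = -9 + Q + w (u(Q, w) = (Q + w) + (-5 - 1*4) = (Q + w) + (-5 - 4) = (Q + w) - 9 = -9 + Q + w)
L(-14, 27)*u(4, Y) = -14*(-9 + 4 + 13) = -14*8 = -112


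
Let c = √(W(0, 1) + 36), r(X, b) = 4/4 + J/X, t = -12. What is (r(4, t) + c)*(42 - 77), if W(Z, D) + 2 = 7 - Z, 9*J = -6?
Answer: -175/6 - 35*√41 ≈ -253.28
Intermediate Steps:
J = -⅔ (J = (⅑)*(-6) = -⅔ ≈ -0.66667)
W(Z, D) = 5 - Z (W(Z, D) = -2 + (7 - Z) = 5 - Z)
r(X, b) = 1 - 2/(3*X) (r(X, b) = 4/4 - 2/(3*X) = 4*(¼) - 2/(3*X) = 1 - 2/(3*X))
c = √41 (c = √((5 - 1*0) + 36) = √((5 + 0) + 36) = √(5 + 36) = √41 ≈ 6.4031)
(r(4, t) + c)*(42 - 77) = ((-⅔ + 4)/4 + √41)*(42 - 77) = ((¼)*(10/3) + √41)*(-35) = (⅚ + √41)*(-35) = -175/6 - 35*√41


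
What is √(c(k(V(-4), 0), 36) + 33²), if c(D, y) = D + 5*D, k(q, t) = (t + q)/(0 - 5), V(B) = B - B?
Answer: 33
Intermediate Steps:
V(B) = 0
k(q, t) = -q/5 - t/5 (k(q, t) = (q + t)/(-5) = (q + t)*(-⅕) = -q/5 - t/5)
c(D, y) = 6*D
√(c(k(V(-4), 0), 36) + 33²) = √(6*(-⅕*0 - ⅕*0) + 33²) = √(6*(0 + 0) + 1089) = √(6*0 + 1089) = √(0 + 1089) = √1089 = 33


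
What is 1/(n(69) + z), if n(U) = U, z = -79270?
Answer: -1/79201 ≈ -1.2626e-5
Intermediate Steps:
1/(n(69) + z) = 1/(69 - 79270) = 1/(-79201) = -1/79201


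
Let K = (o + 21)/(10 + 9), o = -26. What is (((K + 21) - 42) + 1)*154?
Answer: -59290/19 ≈ -3120.5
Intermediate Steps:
K = -5/19 (K = (-26 + 21)/(10 + 9) = -5/19 ≈ -0.26316)
(((K + 21) - 42) + 1)*154 = (((-5/19 + 21) - 42) + 1)*154 = ((394/19 - 42) + 1)*154 = (-404/19 + 1)*154 = -385/19*154 = -59290/19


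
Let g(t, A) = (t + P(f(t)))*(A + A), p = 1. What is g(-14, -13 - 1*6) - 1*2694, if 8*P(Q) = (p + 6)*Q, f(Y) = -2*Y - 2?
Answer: -6053/2 ≈ -3026.5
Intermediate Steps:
f(Y) = -2 - 2*Y
P(Q) = 7*Q/8 (P(Q) = ((1 + 6)*Q)/8 = (7*Q)/8 = 7*Q/8)
g(t, A) = 2*A*(-7/4 - 3*t/4) (g(t, A) = (t + 7*(-2 - 2*t)/8)*(A + A) = (t + (-7/4 - 7*t/4))*(2*A) = (-7/4 - 3*t/4)*(2*A) = 2*A*(-7/4 - 3*t/4))
g(-14, -13 - 1*6) - 1*2694 = (-13 - 1*6)*(-7 - 3*(-14))/2 - 1*2694 = (-13 - 6)*(-7 + 42)/2 - 2694 = (½)*(-19)*35 - 2694 = -665/2 - 2694 = -6053/2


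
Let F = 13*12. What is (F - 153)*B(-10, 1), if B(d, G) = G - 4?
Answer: -9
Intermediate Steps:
B(d, G) = -4 + G
F = 156
(F - 153)*B(-10, 1) = (156 - 153)*(-4 + 1) = 3*(-3) = -9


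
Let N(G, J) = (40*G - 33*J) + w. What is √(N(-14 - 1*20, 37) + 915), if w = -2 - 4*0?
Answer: 2*I*√417 ≈ 40.841*I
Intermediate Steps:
w = -2 (w = -2 + 0 = -2)
N(G, J) = -2 - 33*J + 40*G (N(G, J) = (40*G - 33*J) - 2 = (-33*J + 40*G) - 2 = -2 - 33*J + 40*G)
√(N(-14 - 1*20, 37) + 915) = √((-2 - 33*37 + 40*(-14 - 1*20)) + 915) = √((-2 - 1221 + 40*(-14 - 20)) + 915) = √((-2 - 1221 + 40*(-34)) + 915) = √((-2 - 1221 - 1360) + 915) = √(-2583 + 915) = √(-1668) = 2*I*√417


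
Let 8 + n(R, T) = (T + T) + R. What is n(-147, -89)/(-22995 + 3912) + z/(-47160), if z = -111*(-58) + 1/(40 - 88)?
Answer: -1714426823/14399268480 ≈ -0.11906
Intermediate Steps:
n(R, T) = -8 + R + 2*T (n(R, T) = -8 + ((T + T) + R) = -8 + (2*T + R) = -8 + (R + 2*T) = -8 + R + 2*T)
z = 309023/48 (z = 6438 + 1/(-48) = 6438 - 1/48 = 309023/48 ≈ 6438.0)
n(-147, -89)/(-22995 + 3912) + z/(-47160) = (-8 - 147 + 2*(-89))/(-22995 + 3912) + (309023/48)/(-47160) = (-8 - 147 - 178)/(-19083) + (309023/48)*(-1/47160) = -333*(-1/19083) - 309023/2263680 = 111/6361 - 309023/2263680 = -1714426823/14399268480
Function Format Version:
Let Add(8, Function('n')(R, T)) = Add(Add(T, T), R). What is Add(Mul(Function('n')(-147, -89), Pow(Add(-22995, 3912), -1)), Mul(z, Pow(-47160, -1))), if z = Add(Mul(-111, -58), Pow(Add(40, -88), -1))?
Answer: Rational(-1714426823, 14399268480) ≈ -0.11906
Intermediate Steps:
Function('n')(R, T) = Add(-8, R, Mul(2, T)) (Function('n')(R, T) = Add(-8, Add(Add(T, T), R)) = Add(-8, Add(Mul(2, T), R)) = Add(-8, Add(R, Mul(2, T))) = Add(-8, R, Mul(2, T)))
z = Rational(309023, 48) (z = Add(6438, Pow(-48, -1)) = Add(6438, Rational(-1, 48)) = Rational(309023, 48) ≈ 6438.0)
Add(Mul(Function('n')(-147, -89), Pow(Add(-22995, 3912), -1)), Mul(z, Pow(-47160, -1))) = Add(Mul(Add(-8, -147, Mul(2, -89)), Pow(Add(-22995, 3912), -1)), Mul(Rational(309023, 48), Pow(-47160, -1))) = Add(Mul(Add(-8, -147, -178), Pow(-19083, -1)), Mul(Rational(309023, 48), Rational(-1, 47160))) = Add(Mul(-333, Rational(-1, 19083)), Rational(-309023, 2263680)) = Add(Rational(111, 6361), Rational(-309023, 2263680)) = Rational(-1714426823, 14399268480)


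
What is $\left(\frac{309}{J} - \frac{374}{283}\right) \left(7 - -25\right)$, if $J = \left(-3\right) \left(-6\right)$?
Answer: $\frac{430480}{849} \approx 507.04$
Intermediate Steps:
$J = 18$
$\left(\frac{309}{J} - \frac{374}{283}\right) \left(7 - -25\right) = \left(\frac{309}{18} - \frac{374}{283}\right) \left(7 - -25\right) = \left(309 \cdot \frac{1}{18} - \frac{374}{283}\right) \left(7 + 25\right) = \left(\frac{103}{6} - \frac{374}{283}\right) 32 = \frac{26905}{1698} \cdot 32 = \frac{430480}{849}$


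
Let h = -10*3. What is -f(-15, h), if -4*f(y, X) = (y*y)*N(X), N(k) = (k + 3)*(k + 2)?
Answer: 42525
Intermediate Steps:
N(k) = (2 + k)*(3 + k) (N(k) = (3 + k)*(2 + k) = (2 + k)*(3 + k))
h = -30
f(y, X) = -y²*(6 + X² + 5*X)/4 (f(y, X) = -y*y*(6 + X² + 5*X)/4 = -y²*(6 + X² + 5*X)/4)
-f(-15, h) = -(-15)²*(-6 - 1*(-30)² - 5*(-30))/4 = -225*(-6 - 1*900 + 150)/4 = -225*(-6 - 900 + 150)/4 = -225*(-756)/4 = -1*(-42525) = 42525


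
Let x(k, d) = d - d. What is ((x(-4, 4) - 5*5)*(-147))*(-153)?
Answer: -562275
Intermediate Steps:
x(k, d) = 0
((x(-4, 4) - 5*5)*(-147))*(-153) = ((0 - 5*5)*(-147))*(-153) = ((0 - 25)*(-147))*(-153) = -25*(-147)*(-153) = 3675*(-153) = -562275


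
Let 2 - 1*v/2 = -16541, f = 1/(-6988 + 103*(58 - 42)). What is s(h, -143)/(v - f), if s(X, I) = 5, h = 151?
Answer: 26700/176679241 ≈ 0.00015112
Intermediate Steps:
f = -1/5340 (f = 1/(-6988 + 103*16) = 1/(-6988 + 1648) = 1/(-5340) = -1/5340 ≈ -0.00018727)
v = 33086 (v = 4 - 2*(-16541) = 4 + 33082 = 33086)
s(h, -143)/(v - f) = 5/(33086 - 1*(-1/5340)) = 5/(33086 + 1/5340) = 5/(176679241/5340) = 5*(5340/176679241) = 26700/176679241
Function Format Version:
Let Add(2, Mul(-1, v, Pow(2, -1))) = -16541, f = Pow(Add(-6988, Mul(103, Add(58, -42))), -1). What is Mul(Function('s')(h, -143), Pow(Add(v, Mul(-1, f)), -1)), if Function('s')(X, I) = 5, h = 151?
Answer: Rational(26700, 176679241) ≈ 0.00015112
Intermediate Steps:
f = Rational(-1, 5340) (f = Pow(Add(-6988, Mul(103, 16)), -1) = Pow(Add(-6988, 1648), -1) = Pow(-5340, -1) = Rational(-1, 5340) ≈ -0.00018727)
v = 33086 (v = Add(4, Mul(-2, -16541)) = Add(4, 33082) = 33086)
Mul(Function('s')(h, -143), Pow(Add(v, Mul(-1, f)), -1)) = Mul(5, Pow(Add(33086, Mul(-1, Rational(-1, 5340))), -1)) = Mul(5, Pow(Add(33086, Rational(1, 5340)), -1)) = Mul(5, Pow(Rational(176679241, 5340), -1)) = Mul(5, Rational(5340, 176679241)) = Rational(26700, 176679241)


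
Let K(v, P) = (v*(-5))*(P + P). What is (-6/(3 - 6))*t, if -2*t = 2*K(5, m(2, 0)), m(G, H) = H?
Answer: 0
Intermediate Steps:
K(v, P) = -10*P*v (K(v, P) = (-5*v)*(2*P) = -10*P*v)
t = 0 (t = -(-10)*0*5 = -0 = -½*0 = 0)
(-6/(3 - 6))*t = -6/(3 - 6)*0 = -6/(-3)*0 = -6*(-⅓)*0 = 2*0 = 0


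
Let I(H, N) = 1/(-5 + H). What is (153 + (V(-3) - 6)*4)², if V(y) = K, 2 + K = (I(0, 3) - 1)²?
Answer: 10042561/625 ≈ 16068.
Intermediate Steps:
K = -14/25 (K = -2 + (1/(-5 + 0) - 1)² = -2 + (1/(-5) - 1)² = -2 + (-⅕ - 1)² = -2 + (-6/5)² = -2 + 36/25 = -14/25 ≈ -0.56000)
V(y) = -14/25
(153 + (V(-3) - 6)*4)² = (153 + (-14/25 - 6)*4)² = (153 - 164/25*4)² = (153 - 656/25)² = (3169/25)² = 10042561/625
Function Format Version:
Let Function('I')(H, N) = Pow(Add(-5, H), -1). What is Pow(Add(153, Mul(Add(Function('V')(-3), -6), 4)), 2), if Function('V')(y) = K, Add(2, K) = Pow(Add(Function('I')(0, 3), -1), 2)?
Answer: Rational(10042561, 625) ≈ 16068.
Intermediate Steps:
K = Rational(-14, 25) (K = Add(-2, Pow(Add(Pow(Add(-5, 0), -1), -1), 2)) = Add(-2, Pow(Add(Pow(-5, -1), -1), 2)) = Add(-2, Pow(Add(Rational(-1, 5), -1), 2)) = Add(-2, Pow(Rational(-6, 5), 2)) = Add(-2, Rational(36, 25)) = Rational(-14, 25) ≈ -0.56000)
Function('V')(y) = Rational(-14, 25)
Pow(Add(153, Mul(Add(Function('V')(-3), -6), 4)), 2) = Pow(Add(153, Mul(Add(Rational(-14, 25), -6), 4)), 2) = Pow(Add(153, Mul(Rational(-164, 25), 4)), 2) = Pow(Add(153, Rational(-656, 25)), 2) = Pow(Rational(3169, 25), 2) = Rational(10042561, 625)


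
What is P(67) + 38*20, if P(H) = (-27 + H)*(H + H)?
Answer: 6120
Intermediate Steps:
P(H) = 2*H*(-27 + H) (P(H) = (-27 + H)*(2*H) = 2*H*(-27 + H))
P(67) + 38*20 = 2*67*(-27 + 67) + 38*20 = 2*67*40 + 760 = 5360 + 760 = 6120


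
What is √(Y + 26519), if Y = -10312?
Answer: √16207 ≈ 127.31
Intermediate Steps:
√(Y + 26519) = √(-10312 + 26519) = √16207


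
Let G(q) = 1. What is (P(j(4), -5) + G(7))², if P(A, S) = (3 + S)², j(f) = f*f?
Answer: 25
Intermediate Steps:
j(f) = f²
(P(j(4), -5) + G(7))² = ((3 - 5)² + 1)² = ((-2)² + 1)² = (4 + 1)² = 5² = 25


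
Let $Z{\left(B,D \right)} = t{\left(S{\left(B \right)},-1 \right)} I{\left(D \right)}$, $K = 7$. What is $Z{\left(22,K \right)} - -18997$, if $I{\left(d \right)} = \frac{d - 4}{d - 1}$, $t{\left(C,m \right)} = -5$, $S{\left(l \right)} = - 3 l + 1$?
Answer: $\frac{37989}{2} \approx 18995.0$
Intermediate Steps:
$S{\left(l \right)} = 1 - 3 l$
$I{\left(d \right)} = \frac{-4 + d}{-1 + d}$
$Z{\left(B,D \right)} = - \frac{5 \left(-4 + D\right)}{-1 + D}$ ($Z{\left(B,D \right)} = - 5 \frac{-4 + D}{-1 + D} = - \frac{5 \left(-4 + D\right)}{-1 + D}$)
$Z{\left(22,K \right)} - -18997 = \frac{5 \left(4 - 7\right)}{-1 + 7} - -18997 = \frac{5 \left(4 - 7\right)}{6} + 18997 = 5 \cdot \frac{1}{6} \left(-3\right) + 18997 = - \frac{5}{2} + 18997 = \frac{37989}{2}$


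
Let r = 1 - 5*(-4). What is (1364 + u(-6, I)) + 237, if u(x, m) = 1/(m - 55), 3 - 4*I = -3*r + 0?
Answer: 123275/77 ≈ 1601.0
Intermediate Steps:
r = 21 (r = 1 + 20 = 21)
I = 33/2 (I = ¾ - (-3*21 + 0)/4 = ¾ - (-63 + 0)/4 = ¾ - ¼*(-63) = ¾ + 63/4 = 33/2 ≈ 16.500)
u(x, m) = 1/(-55 + m)
(1364 + u(-6, I)) + 237 = (1364 + 1/(-55 + 33/2)) + 237 = (1364 + 1/(-77/2)) + 237 = (1364 - 2/77) + 237 = 105026/77 + 237 = 123275/77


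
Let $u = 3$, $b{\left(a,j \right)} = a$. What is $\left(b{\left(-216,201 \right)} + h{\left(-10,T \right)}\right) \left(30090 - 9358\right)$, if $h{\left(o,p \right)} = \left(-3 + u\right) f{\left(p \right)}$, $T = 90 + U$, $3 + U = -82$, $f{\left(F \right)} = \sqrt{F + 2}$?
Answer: $-4478112$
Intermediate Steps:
$f{\left(F \right)} = \sqrt{2 + F}$
$U = -85$ ($U = -3 - 82 = -85$)
$T = 5$ ($T = 90 - 85 = 5$)
$h{\left(o,p \right)} = 0$ ($h{\left(o,p \right)} = \left(-3 + 3\right) \sqrt{2 + p} = 0 \sqrt{2 + p} = 0$)
$\left(b{\left(-216,201 \right)} + h{\left(-10,T \right)}\right) \left(30090 - 9358\right) = \left(-216 + 0\right) \left(30090 - 9358\right) = \left(-216\right) 20732 = -4478112$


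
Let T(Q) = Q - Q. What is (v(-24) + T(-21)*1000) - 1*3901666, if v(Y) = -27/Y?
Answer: -31213319/8 ≈ -3.9017e+6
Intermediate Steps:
T(Q) = 0
(v(-24) + T(-21)*1000) - 1*3901666 = (-27/(-24) + 0*1000) - 1*3901666 = (-27*(-1/24) + 0) - 3901666 = (9/8 + 0) - 3901666 = 9/8 - 3901666 = -31213319/8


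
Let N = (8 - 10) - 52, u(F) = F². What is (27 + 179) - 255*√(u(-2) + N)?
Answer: 206 - 1275*I*√2 ≈ 206.0 - 1803.1*I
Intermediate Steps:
N = -54 (N = -2 - 52 = -54)
(27 + 179) - 255*√(u(-2) + N) = (27 + 179) - 255*√((-2)² - 54) = 206 - 255*√(4 - 54) = 206 - 1275*I*√2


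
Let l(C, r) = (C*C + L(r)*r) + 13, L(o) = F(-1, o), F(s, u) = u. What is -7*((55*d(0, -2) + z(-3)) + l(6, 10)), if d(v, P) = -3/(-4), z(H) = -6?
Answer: -5159/4 ≈ -1289.8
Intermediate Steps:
L(o) = o
d(v, P) = ¾ (d(v, P) = -3*(-¼) = ¾)
l(C, r) = 13 + C² + r² (l(C, r) = (C*C + r*r) + 13 = (C² + r²) + 13 = 13 + C² + r²)
-7*((55*d(0, -2) + z(-3)) + l(6, 10)) = -7*((55*(¾) - 6) + (13 + 6² + 10²)) = -7*((165/4 - 6) + (13 + 36 + 100)) = -7*(141/4 + 149) = -7*737/4 = -5159/4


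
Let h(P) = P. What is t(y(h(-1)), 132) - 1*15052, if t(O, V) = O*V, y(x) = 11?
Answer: -13600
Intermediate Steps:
t(y(h(-1)), 132) - 1*15052 = 11*132 - 1*15052 = 1452 - 15052 = -13600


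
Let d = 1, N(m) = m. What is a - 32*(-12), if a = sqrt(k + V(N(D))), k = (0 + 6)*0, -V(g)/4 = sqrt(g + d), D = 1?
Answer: 384 + 2*I*2**(1/4) ≈ 384.0 + 2.3784*I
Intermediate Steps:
V(g) = -4*sqrt(1 + g) (V(g) = -4*sqrt(g + 1) = -4*sqrt(1 + g))
k = 0 (k = 6*0 = 0)
a = 2*I*2**(1/4) (a = sqrt(0 - 4*sqrt(1 + 1)) = sqrt(0 - 4*sqrt(2)) = sqrt(-4*sqrt(2)) = 2*I*2**(1/4) ≈ 2.3784*I)
a - 32*(-12) = 2*I*2**(1/4) - 32*(-12) = 2*I*2**(1/4) + 384 = 384 + 2*I*2**(1/4)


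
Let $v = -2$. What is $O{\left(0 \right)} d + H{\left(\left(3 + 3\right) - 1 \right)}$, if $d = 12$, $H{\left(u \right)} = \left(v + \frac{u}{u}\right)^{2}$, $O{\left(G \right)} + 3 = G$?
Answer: $-35$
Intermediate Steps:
$O{\left(G \right)} = -3 + G$
$H{\left(u \right)} = 1$ ($H{\left(u \right)} = \left(-2 + \frac{u}{u}\right)^{2} = \left(-2 + 1\right)^{2} = \left(-1\right)^{2} = 1$)
$O{\left(0 \right)} d + H{\left(\left(3 + 3\right) - 1 \right)} = \left(-3 + 0\right) 12 + 1 = \left(-3\right) 12 + 1 = -36 + 1 = -35$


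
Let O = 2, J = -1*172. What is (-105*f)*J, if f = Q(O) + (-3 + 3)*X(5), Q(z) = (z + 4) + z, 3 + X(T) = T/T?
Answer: 144480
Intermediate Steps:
X(T) = -2 (X(T) = -3 + T/T = -3 + 1 = -2)
J = -172
Q(z) = 4 + 2*z (Q(z) = (4 + z) + z = 4 + 2*z)
f = 8 (f = (4 + 2*2) + (-3 + 3)*(-2) = (4 + 4) + 0*(-2) = 8 + 0 = 8)
(-105*f)*J = -105*8*(-172) = -840*(-172) = 144480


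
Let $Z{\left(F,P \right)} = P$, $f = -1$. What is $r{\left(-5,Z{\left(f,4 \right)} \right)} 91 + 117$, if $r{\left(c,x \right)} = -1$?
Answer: $26$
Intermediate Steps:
$r{\left(-5,Z{\left(f,4 \right)} \right)} 91 + 117 = \left(-1\right) 91 + 117 = -91 + 117 = 26$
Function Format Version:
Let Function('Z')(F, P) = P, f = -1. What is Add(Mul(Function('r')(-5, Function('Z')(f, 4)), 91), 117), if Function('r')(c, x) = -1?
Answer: 26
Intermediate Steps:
Add(Mul(Function('r')(-5, Function('Z')(f, 4)), 91), 117) = Add(Mul(-1, 91), 117) = Add(-91, 117) = 26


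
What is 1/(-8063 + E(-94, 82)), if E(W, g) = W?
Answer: -1/8157 ≈ -0.00012259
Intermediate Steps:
1/(-8063 + E(-94, 82)) = 1/(-8063 - 94) = 1/(-8157) = -1/8157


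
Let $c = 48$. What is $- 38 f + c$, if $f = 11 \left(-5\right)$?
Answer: $2138$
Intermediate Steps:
$f = -55$
$- 38 f + c = \left(-38\right) \left(-55\right) + 48 = 2090 + 48 = 2138$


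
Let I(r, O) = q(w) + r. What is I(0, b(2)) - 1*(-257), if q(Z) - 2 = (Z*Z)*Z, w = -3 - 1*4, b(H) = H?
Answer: -84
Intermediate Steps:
w = -7 (w = -3 - 4 = -7)
q(Z) = 2 + Z³ (q(Z) = 2 + (Z*Z)*Z = 2 + Z²*Z = 2 + Z³)
I(r, O) = -341 + r (I(r, O) = (2 + (-7)³) + r = (2 - 343) + r = -341 + r)
I(0, b(2)) - 1*(-257) = (-341 + 0) - 1*(-257) = -341 + 257 = -84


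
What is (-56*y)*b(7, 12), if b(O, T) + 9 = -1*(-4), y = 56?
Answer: 15680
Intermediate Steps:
b(O, T) = -5 (b(O, T) = -9 - 1*(-4) = -9 + 4 = -5)
(-56*y)*b(7, 12) = -56*56*(-5) = -3136*(-5) = 15680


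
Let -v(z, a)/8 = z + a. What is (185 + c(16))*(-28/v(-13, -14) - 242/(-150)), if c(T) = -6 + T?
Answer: 26039/90 ≈ 289.32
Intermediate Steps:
v(z, a) = -8*a - 8*z (v(z, a) = -8*(z + a) = -8*(a + z) = -8*a - 8*z)
(185 + c(16))*(-28/v(-13, -14) - 242/(-150)) = (185 + (-6 + 16))*(-28/(-8*(-14) - 8*(-13)) - 242/(-150)) = (185 + 10)*(-28/(112 + 104) - 242*(-1/150)) = 195*(-28/216 + 121/75) = 195*(-28*1/216 + 121/75) = 195*(-7/54 + 121/75) = 195*(2003/1350) = 26039/90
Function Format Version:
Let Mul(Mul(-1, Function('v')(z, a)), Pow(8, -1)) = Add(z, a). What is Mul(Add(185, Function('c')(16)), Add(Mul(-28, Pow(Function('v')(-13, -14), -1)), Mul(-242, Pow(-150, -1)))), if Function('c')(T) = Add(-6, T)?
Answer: Rational(26039, 90) ≈ 289.32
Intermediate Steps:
Function('v')(z, a) = Add(Mul(-8, a), Mul(-8, z)) (Function('v')(z, a) = Mul(-8, Add(z, a)) = Mul(-8, Add(a, z)) = Add(Mul(-8, a), Mul(-8, z)))
Mul(Add(185, Function('c')(16)), Add(Mul(-28, Pow(Function('v')(-13, -14), -1)), Mul(-242, Pow(-150, -1)))) = Mul(Add(185, Add(-6, 16)), Add(Mul(-28, Pow(Add(Mul(-8, -14), Mul(-8, -13)), -1)), Mul(-242, Pow(-150, -1)))) = Mul(Add(185, 10), Add(Mul(-28, Pow(Add(112, 104), -1)), Mul(-242, Rational(-1, 150)))) = Mul(195, Add(Mul(-28, Pow(216, -1)), Rational(121, 75))) = Mul(195, Add(Mul(-28, Rational(1, 216)), Rational(121, 75))) = Mul(195, Add(Rational(-7, 54), Rational(121, 75))) = Mul(195, Rational(2003, 1350)) = Rational(26039, 90)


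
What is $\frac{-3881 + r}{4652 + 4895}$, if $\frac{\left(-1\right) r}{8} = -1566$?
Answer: $\frac{8647}{9547} \approx 0.90573$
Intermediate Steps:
$r = 12528$ ($r = \left(-8\right) \left(-1566\right) = 12528$)
$\frac{-3881 + r}{4652 + 4895} = \frac{-3881 + 12528}{4652 + 4895} = \frac{8647}{9547}$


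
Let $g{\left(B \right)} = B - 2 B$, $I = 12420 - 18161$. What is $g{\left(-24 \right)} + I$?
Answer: $-5717$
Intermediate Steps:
$I = -5741$
$g{\left(B \right)} = - B$
$g{\left(-24 \right)} + I = \left(-1\right) \left(-24\right) - 5741 = 24 - 5741 = -5717$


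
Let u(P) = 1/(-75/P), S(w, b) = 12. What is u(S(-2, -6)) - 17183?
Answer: -429579/25 ≈ -17183.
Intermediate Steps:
u(P) = -P/75
u(S(-2, -6)) - 17183 = -1/75*12 - 17183 = -4/25 - 17183 = -429579/25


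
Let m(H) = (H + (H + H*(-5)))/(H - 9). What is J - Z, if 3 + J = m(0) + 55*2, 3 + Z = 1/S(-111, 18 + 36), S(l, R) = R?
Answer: 5939/54 ≈ 109.98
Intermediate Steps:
m(H) = -3*H/(-9 + H) (m(H) = (H + (H - 5*H))/(-9 + H) = (H - 4*H)/(-9 + H) = (-3*H)/(-9 + H) = -3*H/(-9 + H))
Z = -161/54 (Z = -3 + 1/(18 + 36) = -3 + 1/54 = -161/54 ≈ -2.9815)
J = 107 (J = -3 + (-3*0/(-9 + 0) + 55*2) = -3 + (-3*0/(-9) + 110) = -3 + (-3*0*(-⅑) + 110) = -3 + (0 + 110) = -3 + 110 = 107)
J - Z = 107 - 1*(-161/54) = 107 + 161/54 = 5939/54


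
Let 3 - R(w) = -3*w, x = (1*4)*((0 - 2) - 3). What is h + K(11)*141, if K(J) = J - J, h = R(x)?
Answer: -57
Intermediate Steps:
x = -20 (x = 4*(-2 - 3) = 4*(-5) = -20)
R(w) = 3 + 3*w (R(w) = 3 - (-3)*w = 3 + 3*w)
h = -57 (h = 3 + 3*(-20) = 3 - 60 = -57)
K(J) = 0
h + K(11)*141 = -57 + 0*141 = -57 + 0 = -57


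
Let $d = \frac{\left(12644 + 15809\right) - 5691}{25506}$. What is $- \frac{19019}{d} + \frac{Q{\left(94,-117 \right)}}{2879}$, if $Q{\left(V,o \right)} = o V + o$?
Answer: $- \frac{36759260772}{1724521} \approx -21316.0$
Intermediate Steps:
$Q{\left(V,o \right)} = o + V o$ ($Q{\left(V,o \right)} = V o + o = o + V o$)
$d = \frac{11381}{12753}$ ($d = \left(28453 - 5691\right) \frac{1}{25506} = 22762 \cdot \frac{1}{25506} = \frac{11381}{12753} \approx 0.89242$)
$- \frac{19019}{d} + \frac{Q{\left(94,-117 \right)}}{2879} = - \frac{19019}{\frac{11381}{12753}} + \frac{\left(-117\right) \left(1 + 94\right)}{2879} = \left(-19019\right) \frac{12753}{11381} + \left(-117\right) 95 \cdot \frac{1}{2879} = - \frac{12765753}{599} - \frac{11115}{2879} = - \frac{36759260772}{1724521}$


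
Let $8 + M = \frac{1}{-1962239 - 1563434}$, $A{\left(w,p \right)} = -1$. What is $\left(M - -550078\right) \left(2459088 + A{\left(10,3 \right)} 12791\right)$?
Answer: $\frac{4744267544611905373}{3525673} \approx 1.3456 \cdot 10^{12}$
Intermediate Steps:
$M = - \frac{28205385}{3525673}$ ($M = -8 + \frac{1}{-1962239 - 1563434} = -8 + \frac{1}{-3525673} = -8 - \frac{1}{3525673} = - \frac{28205385}{3525673} \approx -8.0$)
$\left(M - -550078\right) \left(2459088 + A{\left(10,3 \right)} 12791\right) = \left(- \frac{28205385}{3525673} - -550078\right) \left(2459088 - 12791\right) = \left(- \frac{28205385}{3525673} + 550078\right) \left(2459088 - 12791\right) = \frac{1939366947109}{3525673} \cdot 2446297 = \frac{4744267544611905373}{3525673}$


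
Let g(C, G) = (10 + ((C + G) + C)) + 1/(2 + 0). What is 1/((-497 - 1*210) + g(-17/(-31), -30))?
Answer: -62/44975 ≈ -0.0013785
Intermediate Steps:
g(C, G) = 21/2 + G + 2*C (g(C, G) = (10 + (G + 2*C)) + 1/2 = (10 + G + 2*C) + ½ = 21/2 + G + 2*C)
1/((-497 - 1*210) + g(-17/(-31), -30)) = 1/((-497 - 1*210) + (21/2 - 30 + 2*(-17/(-31)))) = 1/((-497 - 210) + (21/2 - 30 + 2*(-17*(-1/31)))) = 1/(-707 + (21/2 - 30 + 2*(17/31))) = 1/(-707 + (21/2 - 30 + 34/31)) = 1/(-707 - 1141/62) = 1/(-44975/62) = -62/44975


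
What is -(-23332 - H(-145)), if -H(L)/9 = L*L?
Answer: -165893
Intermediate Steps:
H(L) = -9*L² (H(L) = -9*L*L = -9*L²)
-(-23332 - H(-145)) = -(-23332 - (-9)*(-145)²) = -(-23332 - (-9)*21025) = -(-23332 - 1*(-189225)) = -(-23332 + 189225) = -1*165893 = -165893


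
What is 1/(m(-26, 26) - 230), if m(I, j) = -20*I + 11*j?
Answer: 1/576 ≈ 0.0017361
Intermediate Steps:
1/(m(-26, 26) - 230) = 1/((-20*(-26) + 11*26) - 230) = 1/((520 + 286) - 230) = 1/(806 - 230) = 1/576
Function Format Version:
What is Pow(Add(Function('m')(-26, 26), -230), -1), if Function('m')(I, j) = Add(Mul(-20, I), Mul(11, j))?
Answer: Rational(1, 576) ≈ 0.0017361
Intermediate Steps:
Pow(Add(Function('m')(-26, 26), -230), -1) = Pow(Add(Add(Mul(-20, -26), Mul(11, 26)), -230), -1) = Pow(Add(Add(520, 286), -230), -1) = Pow(Add(806, -230), -1) = Pow(576, -1) = Rational(1, 576)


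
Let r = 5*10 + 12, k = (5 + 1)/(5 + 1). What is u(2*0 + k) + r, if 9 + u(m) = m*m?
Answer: 54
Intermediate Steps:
k = 1 (k = 6/6 = 6*(⅙) = 1)
u(m) = -9 + m² (u(m) = -9 + m*m = -9 + m²)
r = 62 (r = 50 + 12 = 62)
u(2*0 + k) + r = (-9 + (2*0 + 1)²) + 62 = (-9 + (0 + 1)²) + 62 = (-9 + 1²) + 62 = (-9 + 1) + 62 = -8 + 62 = 54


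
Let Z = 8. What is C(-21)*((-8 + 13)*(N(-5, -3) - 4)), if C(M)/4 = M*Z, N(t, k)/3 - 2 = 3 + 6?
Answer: -97440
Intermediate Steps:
N(t, k) = 33 (N(t, k) = 6 + 3*(3 + 6) = 6 + 3*9 = 6 + 27 = 33)
C(M) = 32*M (C(M) = 4*(M*8) = 4*(8*M) = 32*M)
C(-21)*((-8 + 13)*(N(-5, -3) - 4)) = (32*(-21))*((-8 + 13)*(33 - 4)) = -3360*29 = -672*145 = -97440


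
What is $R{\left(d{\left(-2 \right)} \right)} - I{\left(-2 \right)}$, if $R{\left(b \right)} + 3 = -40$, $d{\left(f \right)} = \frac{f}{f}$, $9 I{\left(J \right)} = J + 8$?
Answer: $- \frac{131}{3} \approx -43.667$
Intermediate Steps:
$I{\left(J \right)} = \frac{8}{9} + \frac{J}{9}$ ($I{\left(J \right)} = \frac{J + 8}{9} = \frac{8 + J}{9} = \frac{8}{9} + \frac{J}{9}$)
$d{\left(f \right)} = 1$
$R{\left(b \right)} = -43$ ($R{\left(b \right)} = -3 - 40 = -43$)
$R{\left(d{\left(-2 \right)} \right)} - I{\left(-2 \right)} = -43 - \left(\frac{8}{9} + \frac{1}{9} \left(-2\right)\right) = -43 - \left(\frac{8}{9} - \frac{2}{9}\right) = -43 - \frac{2}{3} = - \frac{131}{3}$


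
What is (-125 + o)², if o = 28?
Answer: 9409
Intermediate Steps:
(-125 + o)² = (-125 + 28)² = (-97)² = 9409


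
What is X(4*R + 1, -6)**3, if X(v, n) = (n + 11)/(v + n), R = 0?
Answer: -1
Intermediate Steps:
X(v, n) = (11 + n)/(n + v)
X(4*R + 1, -6)**3 = ((11 - 6)/(-6 + (4*0 + 1)))**3 = (5/(-6 + (0 + 1)))**3 = (5/(-6 + 1))**3 = (5/(-5))**3 = (-1/5*5)**3 = (-1)**3 = -1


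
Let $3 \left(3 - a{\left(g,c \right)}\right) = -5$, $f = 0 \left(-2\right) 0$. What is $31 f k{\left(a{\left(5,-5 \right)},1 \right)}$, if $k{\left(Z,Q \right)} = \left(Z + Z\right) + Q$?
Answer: $0$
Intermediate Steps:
$f = 0$ ($f = 0 \cdot 0 = 0$)
$a{\left(g,c \right)} = \frac{14}{3}$ ($a{\left(g,c \right)} = 3 - - \frac{5}{3} = 3 + \frac{5}{3} = \frac{14}{3}$)
$k{\left(Z,Q \right)} = Q + 2 Z$ ($k{\left(Z,Q \right)} = 2 Z + Q = Q + 2 Z$)
$31 f k{\left(a{\left(5,-5 \right)},1 \right)} = 31 \cdot 0 \left(1 + 2 \cdot \frac{14}{3}\right) = 0 \left(1 + \frac{28}{3}\right) = 0 \cdot \frac{31}{3} = 0$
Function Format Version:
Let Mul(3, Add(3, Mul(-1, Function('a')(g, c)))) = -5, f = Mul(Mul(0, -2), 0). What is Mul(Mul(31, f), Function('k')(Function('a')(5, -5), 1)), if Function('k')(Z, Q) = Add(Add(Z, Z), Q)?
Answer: 0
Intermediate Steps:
f = 0 (f = Mul(0, 0) = 0)
Function('a')(g, c) = Rational(14, 3) (Function('a')(g, c) = Add(3, Mul(Rational(-1, 3), -5)) = Add(3, Rational(5, 3)) = Rational(14, 3))
Function('k')(Z, Q) = Add(Q, Mul(2, Z)) (Function('k')(Z, Q) = Add(Mul(2, Z), Q) = Add(Q, Mul(2, Z)))
Mul(Mul(31, f), Function('k')(Function('a')(5, -5), 1)) = Mul(Mul(31, 0), Add(1, Mul(2, Rational(14, 3)))) = Mul(0, Add(1, Rational(28, 3))) = Mul(0, Rational(31, 3)) = 0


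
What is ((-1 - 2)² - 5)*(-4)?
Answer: -16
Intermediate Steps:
((-1 - 2)² - 5)*(-4) = ((-3)² - 5)*(-4) = (9 - 5)*(-4) = 4*(-4) = -16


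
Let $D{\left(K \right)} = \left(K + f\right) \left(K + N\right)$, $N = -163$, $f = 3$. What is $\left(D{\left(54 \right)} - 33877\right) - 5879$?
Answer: $-45969$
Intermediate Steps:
$D{\left(K \right)} = \left(-163 + K\right) \left(3 + K\right)$ ($D{\left(K \right)} = \left(K + 3\right) \left(K - 163\right) = \left(3 + K\right) \left(-163 + K\right) = \left(-163 + K\right) \left(3 + K\right)$)
$\left(D{\left(54 \right)} - 33877\right) - 5879 = \left(\left(-489 + 54^{2} - 8640\right) - 33877\right) - 5879 = \left(\left(-489 + 2916 - 8640\right) - 33877\right) - 5879 = \left(-6213 - 33877\right) - 5879 = -40090 - 5879 = -45969$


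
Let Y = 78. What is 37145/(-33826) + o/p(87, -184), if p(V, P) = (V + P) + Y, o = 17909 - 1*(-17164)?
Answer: -1187085053/642694 ≈ -1847.0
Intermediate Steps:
o = 35073 (o = 17909 + 17164 = 35073)
p(V, P) = 78 + P + V (p(V, P) = (V + P) + 78 = (P + V) + 78 = 78 + P + V)
37145/(-33826) + o/p(87, -184) = 37145/(-33826) + 35073/(78 - 184 + 87) = 37145*(-1/33826) + 35073/(-19) = -37145/33826 + 35073*(-1/19) = -37145/33826 - 35073/19 = -1187085053/642694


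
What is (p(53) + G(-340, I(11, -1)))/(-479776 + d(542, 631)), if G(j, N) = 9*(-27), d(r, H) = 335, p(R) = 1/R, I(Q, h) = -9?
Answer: 12878/25410373 ≈ 0.00050680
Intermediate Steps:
G(j, N) = -243
(p(53) + G(-340, I(11, -1)))/(-479776 + d(542, 631)) = (1/53 - 243)/(-479776 + 335) = (1/53 - 243)/(-479441) = -12878/53*(-1/479441) = 12878/25410373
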